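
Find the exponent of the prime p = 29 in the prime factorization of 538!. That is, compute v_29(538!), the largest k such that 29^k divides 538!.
v_29(538!) = 18

Legendre's formula: v_p(n!) = Σ_{k ≥ 1} ⌊n / p^k⌋. For p = 29, n = 538, the terms are:
  ⌊538/29^1⌋ = ⌊538/29⌋ = 18
(the next term ⌊538/29^2⌋ = 0, terminating the sum). Summing: v_29(538!) = 18 = 18.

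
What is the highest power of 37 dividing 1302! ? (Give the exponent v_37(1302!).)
v_37(1302!) = 35

Legendre's formula: v_p(n!) = Σ_{k ≥ 1} ⌊n / p^k⌋. For p = 37, n = 1302, the terms are:
  ⌊1302/37^1⌋ = ⌊1302/37⌋ = 35
(the next term ⌊1302/37^2⌋ = 0, terminating the sum). Summing: v_37(1302!) = 35 = 35.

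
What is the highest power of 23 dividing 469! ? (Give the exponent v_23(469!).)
v_23(469!) = 20

Legendre's formula: v_p(n!) = Σ_{k ≥ 1} ⌊n / p^k⌋. For p = 23, n = 469, the terms are:
  ⌊469/23^1⌋ = ⌊469/23⌋ = 20
(the next term ⌊469/23^2⌋ = 0, terminating the sum). Summing: v_23(469!) = 20 = 20.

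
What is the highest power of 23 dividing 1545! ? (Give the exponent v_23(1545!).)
v_23(1545!) = 69

Legendre's formula: v_p(n!) = Σ_{k ≥ 1} ⌊n / p^k⌋. For p = 23, n = 1545, the terms are:
  ⌊1545/23^1⌋ = ⌊1545/23⌋ = 67
  ⌊1545/23^2⌋ = ⌊1545/529⌋ = 2
(the next term ⌊1545/23^3⌋ = 0, terminating the sum). Summing: v_23(1545!) = 67 + 2 = 69.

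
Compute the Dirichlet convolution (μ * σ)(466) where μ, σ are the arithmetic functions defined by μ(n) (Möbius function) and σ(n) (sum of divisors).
(μ * σ)(466) = 466

Divisors of 466: [1, 2, 233, 466]. For each d | 466:
  d = 1: μ(1) · σ(466/1) = 1 · 702 = 702
  d = 2: μ(2) · σ(466/2) = -1 · 234 = -234
  d = 233: μ(233) · σ(466/233) = -1 · 3 = -3
  d = 466: μ(466) · σ(466/466) = 1 · 1 = 1
Summing: (μ * σ)(466) = 702 + -234 + -3 + 1 = 466.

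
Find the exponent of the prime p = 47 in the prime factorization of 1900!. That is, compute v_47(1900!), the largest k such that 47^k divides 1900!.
v_47(1900!) = 40

Legendre's formula: v_p(n!) = Σ_{k ≥ 1} ⌊n / p^k⌋. For p = 47, n = 1900, the terms are:
  ⌊1900/47^1⌋ = ⌊1900/47⌋ = 40
(the next term ⌊1900/47^2⌋ = 0, terminating the sum). Summing: v_47(1900!) = 40 = 40.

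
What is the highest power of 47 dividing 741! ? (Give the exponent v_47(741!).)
v_47(741!) = 15

Legendre's formula: v_p(n!) = Σ_{k ≥ 1} ⌊n / p^k⌋. For p = 47, n = 741, the terms are:
  ⌊741/47^1⌋ = ⌊741/47⌋ = 15
(the next term ⌊741/47^2⌋ = 0, terminating the sum). Summing: v_47(741!) = 15 = 15.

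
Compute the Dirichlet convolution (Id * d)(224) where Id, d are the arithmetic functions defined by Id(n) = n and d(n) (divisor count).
(Id * d)(224) = 1080

Divisors of 224: [1, 2, 4, 7, 8, 14, 16, 28, 32, 56, 112, 224]. For each d | 224:
  d = 1: Id(1) · d(224/1) = 1 · 12 = 12
  d = 2: Id(2) · d(224/2) = 2 · 10 = 20
  d = 4: Id(4) · d(224/4) = 4 · 8 = 32
  d = 7: Id(7) · d(224/7) = 7 · 6 = 42
  d = 8: Id(8) · d(224/8) = 8 · 6 = 48
  d = 14: Id(14) · d(224/14) = 14 · 5 = 70
  d = 16: Id(16) · d(224/16) = 16 · 4 = 64
  d = 28: Id(28) · d(224/28) = 28 · 4 = 112
  d = 32: Id(32) · d(224/32) = 32 · 2 = 64
  d = 56: Id(56) · d(224/56) = 56 · 3 = 168
  d = 112: Id(112) · d(224/112) = 112 · 2 = 224
  d = 224: Id(224) · d(224/224) = 224 · 1 = 224
Summing: (Id * d)(224) = 12 + 20 + 32 + 42 + 48 + 70 + 64 + 112 + 64 + 168 + 224 + 224 = 1080.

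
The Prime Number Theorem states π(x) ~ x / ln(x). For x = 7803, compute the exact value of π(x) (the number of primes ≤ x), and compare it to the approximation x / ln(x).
π(7803) = 987;  x/ln(x) ≈ 870.65;  relative error ≈ 11.79%.

Directly count primes up to 7803: π(7803) = 987. The PNT approximation gives 7803/ln(7803) ≈ 7803/8.96226 ≈ 870.65. Relative error (π(x) − x/ln(x)) / π(x) ≈ 11.79%; the approximation is known to undercount slightly (Li(x) is a better estimate).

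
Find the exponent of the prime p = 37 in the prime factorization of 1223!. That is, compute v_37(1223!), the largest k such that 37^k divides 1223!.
v_37(1223!) = 33

Legendre's formula: v_p(n!) = Σ_{k ≥ 1} ⌊n / p^k⌋. For p = 37, n = 1223, the terms are:
  ⌊1223/37^1⌋ = ⌊1223/37⌋ = 33
(the next term ⌊1223/37^2⌋ = 0, terminating the sum). Summing: v_37(1223!) = 33 = 33.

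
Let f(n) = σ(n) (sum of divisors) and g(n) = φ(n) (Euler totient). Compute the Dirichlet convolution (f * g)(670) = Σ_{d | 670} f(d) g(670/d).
(σ * φ)(670) = 5360

Divisors of 670: [1, 2, 5, 10, 67, 134, 335, 670]. For each d | 670:
  d = 1: σ(1) · φ(670/1) = 1 · 264 = 264
  d = 2: σ(2) · φ(670/2) = 3 · 264 = 792
  d = 5: σ(5) · φ(670/5) = 6 · 66 = 396
  d = 10: σ(10) · φ(670/10) = 18 · 66 = 1188
  d = 67: σ(67) · φ(670/67) = 68 · 4 = 272
  d = 134: σ(134) · φ(670/134) = 204 · 4 = 816
  d = 335: σ(335) · φ(670/335) = 408 · 1 = 408
  d = 670: σ(670) · φ(670/670) = 1224 · 1 = 1224
Summing: (σ * φ)(670) = 264 + 792 + 396 + 1188 + 272 + 816 + 408 + 1224 = 5360.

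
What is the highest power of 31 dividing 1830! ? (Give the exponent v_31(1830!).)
v_31(1830!) = 60

Legendre's formula: v_p(n!) = Σ_{k ≥ 1} ⌊n / p^k⌋. For p = 31, n = 1830, the terms are:
  ⌊1830/31^1⌋ = ⌊1830/31⌋ = 59
  ⌊1830/31^2⌋ = ⌊1830/961⌋ = 1
(the next term ⌊1830/31^3⌋ = 0, terminating the sum). Summing: v_31(1830!) = 59 + 1 = 60.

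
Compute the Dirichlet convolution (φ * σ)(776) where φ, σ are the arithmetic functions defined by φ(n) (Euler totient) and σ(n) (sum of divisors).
(φ * σ)(776) = 6208

Divisors of 776: [1, 2, 4, 8, 97, 194, 388, 776]. For each d | 776:
  d = 1: φ(1) · σ(776/1) = 1 · 1470 = 1470
  d = 2: φ(2) · σ(776/2) = 1 · 686 = 686
  d = 4: φ(4) · σ(776/4) = 2 · 294 = 588
  d = 8: φ(8) · σ(776/8) = 4 · 98 = 392
  d = 97: φ(97) · σ(776/97) = 96 · 15 = 1440
  d = 194: φ(194) · σ(776/194) = 96 · 7 = 672
  d = 388: φ(388) · σ(776/388) = 192 · 3 = 576
  d = 776: φ(776) · σ(776/776) = 384 · 1 = 384
Summing: (φ * σ)(776) = 1470 + 686 + 588 + 392 + 1440 + 672 + 576 + 384 = 6208.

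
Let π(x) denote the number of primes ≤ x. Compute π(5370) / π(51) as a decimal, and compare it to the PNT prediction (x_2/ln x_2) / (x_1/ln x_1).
π(5370)/π(51) = 708/15 ≈ 47.2000;  PNT prediction ≈ 48.2033.

π(51) = 15 and π(5370) = 708, so π(5370)/π(51) ≈ 47.2000. The PNT-predicted ratio is (5370/ln(5370)) / (51/ln(51)) ≈ 48.2033. The two agree to within a few percent, as expected.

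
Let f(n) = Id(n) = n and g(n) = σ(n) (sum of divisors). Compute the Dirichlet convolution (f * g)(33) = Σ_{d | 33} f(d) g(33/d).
(Id * σ)(33) = 161

Divisors of 33: [1, 3, 11, 33]. For each d | 33:
  d = 1: Id(1) · σ(33/1) = 1 · 48 = 48
  d = 3: Id(3) · σ(33/3) = 3 · 12 = 36
  d = 11: Id(11) · σ(33/11) = 11 · 4 = 44
  d = 33: Id(33) · σ(33/33) = 33 · 1 = 33
Summing: (Id * σ)(33) = 48 + 36 + 44 + 33 = 161.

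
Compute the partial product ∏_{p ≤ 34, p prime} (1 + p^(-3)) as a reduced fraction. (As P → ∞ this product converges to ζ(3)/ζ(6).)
∏ = 123276368443014873612288/104343309932640260237195

The primes p ≤ 34 are [2, 3, 5, 7, 11, 13, 17, 19, 23, 29, 31]. For each, (1 + 1/p^3) = (p^3 + 1)/p^3. Multiplying these fractions over p ∈ [2, 3, 5, 7, 11, 13, 17, 19, 23, 29, 31] gives 123276368443014873612288/104343309932640260237195. (In the limit P → ∞ this tends to ζ(3)/ζ(6).)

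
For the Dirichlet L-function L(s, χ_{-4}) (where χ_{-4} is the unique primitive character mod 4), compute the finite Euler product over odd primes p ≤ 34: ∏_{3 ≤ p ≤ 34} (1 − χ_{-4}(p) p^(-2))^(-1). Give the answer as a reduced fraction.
∏ = 70163108671177093/76623095660544000

The odd primes p ≤ 34 are [3, 5, 7, 11, 13, 17, 19, 23, 29, 31]. For each, χ(p) = 1 if p ≡ 1 mod 4, χ(p) = −1 if p ≡ 3 mod 4. Taking (1 − χ(p)/p^2)^(-1) = p^2/(p^2 − χ(p)): (1 − (-1)/3^2)^(-1) · (1 − (1)/5^2)^(-1) · (1 − (-1)/7^2)^(-1) · (1 − (-1)/11^2)^(-1) · (1 − (1)/13^2)^(-1) · (1 − (1)/17^2)^(-1) · (1 − (-1)/19^2)^(-1) · (1 − (-1)/23^2)^(-1) · (1 − (1)/29^2)^(-1) · (1 − (-1)/31^2)^(-1) = 70163108671177093/76623095660544000.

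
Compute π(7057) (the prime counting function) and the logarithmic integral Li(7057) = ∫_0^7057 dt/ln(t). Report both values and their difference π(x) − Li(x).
π(7057) = 907;  Li(7057) ≈ 920.77;  π(x) − Li(x) ≈ -13.77.

Direct count of primes ≤ 7057 gives π(7057) = 907. Numerical evaluation of the logarithmic integral gives Li(7057) ≈ 920.77. The difference π(x) − Li(x) ≈ -13.77 is typically negative for small/moderate x (Li(x) overestimates), though Littlewood's theorem shows this sign changes infinitely often.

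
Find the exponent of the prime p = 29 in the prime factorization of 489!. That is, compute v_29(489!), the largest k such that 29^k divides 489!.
v_29(489!) = 16

Legendre's formula: v_p(n!) = Σ_{k ≥ 1} ⌊n / p^k⌋. For p = 29, n = 489, the terms are:
  ⌊489/29^1⌋ = ⌊489/29⌋ = 16
(the next term ⌊489/29^2⌋ = 0, terminating the sum). Summing: v_29(489!) = 16 = 16.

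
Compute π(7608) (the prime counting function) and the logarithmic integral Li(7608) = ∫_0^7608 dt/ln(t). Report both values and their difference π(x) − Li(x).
π(7608) = 967;  Li(7608) ≈ 982.68;  π(x) − Li(x) ≈ -15.68.

Direct count of primes ≤ 7608 gives π(7608) = 967. Numerical evaluation of the logarithmic integral gives Li(7608) ≈ 982.68. The difference π(x) − Li(x) ≈ -15.68 is typically negative for small/moderate x (Li(x) overestimates), though Littlewood's theorem shows this sign changes infinitely often.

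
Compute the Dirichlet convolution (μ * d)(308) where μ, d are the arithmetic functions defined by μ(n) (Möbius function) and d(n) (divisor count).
(μ * d)(308) = 1

Divisors of 308: [1, 2, 4, 7, 11, 14, 22, 28, 44, 77, 154, 308]. For each d | 308:
  d = 1: μ(1) · d(308/1) = 1 · 12 = 12
  d = 2: μ(2) · d(308/2) = -1 · 8 = -8
  d = 4: μ(4) · d(308/4) = 0 · 4 = 0
  d = 7: μ(7) · d(308/7) = -1 · 6 = -6
  d = 11: μ(11) · d(308/11) = -1 · 6 = -6
  d = 14: μ(14) · d(308/14) = 1 · 4 = 4
  d = 22: μ(22) · d(308/22) = 1 · 4 = 4
  d = 28: μ(28) · d(308/28) = 0 · 2 = 0
  d = 44: μ(44) · d(308/44) = 0 · 2 = 0
  d = 77: μ(77) · d(308/77) = 1 · 3 = 3
  d = 154: μ(154) · d(308/154) = -1 · 2 = -2
  d = 308: μ(308) · d(308/308) = 0 · 1 = 0
Summing: (μ * d)(308) = 12 + -8 + 0 + -6 + -6 + 4 + 4 + 0 + 0 + 3 + -2 + 0 = 1.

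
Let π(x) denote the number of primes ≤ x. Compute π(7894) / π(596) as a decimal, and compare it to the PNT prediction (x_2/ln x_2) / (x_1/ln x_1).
π(7894)/π(596) = 997/108 ≈ 9.2315;  PNT prediction ≈ 9.4317.

π(596) = 108 and π(7894) = 997, so π(7894)/π(596) ≈ 9.2315. The PNT-predicted ratio is (7894/ln(7894)) / (596/ln(596)) ≈ 9.4317. The two agree to within a few percent, as expected.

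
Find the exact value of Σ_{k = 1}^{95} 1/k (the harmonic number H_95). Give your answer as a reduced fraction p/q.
H_95 = 3691835092344109255246562280652279367381/718766754945489455304472257065075294400

Direct summation: H_95 = 1 + 1/2 + ... + 1/95. The least common denominator is lcm(1, ..., 95) = 718766754945489455304472257065075294400; over this denominator the numerator is 718766754945489455304472257065075294400 + 359383377472744727652236128532537647200 + 239588918315163151768157419021691764800 + 179691688736372363826118064266268823600 + 143753350989097891060894451413015058880 + 119794459157581575884078709510845882400 + 102680964992212779329210322437867899200 + 89845844368186181913059032133134411800 + 79862972771721050589385806340563921600 + 71876675494548945530447225706507529440 + 65342432267771768664042932460461390400 + 59897229578790787942039354755422941200 + 55289750380422265792651712081928868800 + 51340482496106389664605161218933949600 + 47917783663032630353631483804338352960 + 44922922184093090956529516066567205900 + 42280397349734673841439544533239723200 + 39931486385860525294692903170281960800 + 37829829207657339752866960898161857600 + 35938337747274472765223612853253764720 + 34226988330737593109736774145955966400 + 32671216133885884332021466230230695200 + 31250728475890845882803141611525012800 + 29948614789395393971019677377711470600 + 28750670197819578212178890282603011776 + 27644875190211132896325856040964434400 + 26620990923907016863128602113521307200 + 25670241248053194832302580609466974800 + 24785060515361705355326629553968113600 + 23958891831516315176815741902169176480 + 23186024353080305009821685711776622400 + 22461461092046545478264758033283602950 + 21780810755923922888014310820153796800 + 21140198674867336920719772266619861600 + 20536192998442555865842064487573579840 + 19965743192930262647346451585140980400 + 19426128512040255548769520461218251200 + 18914914603828669876433480449080928800 + 18429916793474088597550570693976289600 + 17969168873637236382611806426626882360 + 17530896462085108665962737977196958400 + 17113494165368796554868387072977983200 + 16715505928964871053592378071280820800 + 16335608066942942166010733115115347600 + 15972594554344210117877161268112784320 + 15625364237945422941401570805762506400 + 15292909679691265006478133129044155200 + 14974307394697696985509838688855735300 + 14668709284601825618458617491123985600 + 14375335098909789106089445141301505888 + 14093465783244891280479848177746574400 + 13822437595105566448162928020482217200 + 13561636885763951986876835038963684800 + 13310495461953508431564301056760653600 + 13068486453554353732808586492092278080 + 12835120624026597416151290304733487400 + 12609943069219113250955653632720619200 + 12392530257680852677663314776984056800 + 12182487371957448394991055204492801600 + 11979445915758157588407870951084588240 + 11783061556483433693515938640411070400 + 11593012176540152504910842855888311200 + 11408996110245864369912258048651988800 + 11230730546023272739132379016641801475 + 11057950076084453158530342416385773760 + 10890405377961961444007155410076898400 + 10727862014111782914992123239777243200 + 10570099337433668460359886133309930800 + 10416909491963615294267713870508337600 + 10268096499221277932921032243786789920 + 10123475421767457116964397986832046400 + 9982871596465131323673225792570490200 + 9846119930760129524718798041987332800 + 9713064256020127774384760230609125600 + 9583556732606526070726296760867670592 + 9457457301914334938216740224540464400 + 9334633181110252666291847494351627200 + 9214958396737044298775285346988144800 + 9098313353740372851955345026140193600 + 8984584436818618191305903213313441180 + 8873663641302338954376200704507102400 + 8765448231042554332981368988598479200 + 8659840421029993437403280205603316800 + 8556747082684398277434193536488991600 + 8456079469946934768287908906647944640 + 8357752964482435526796189035640410400 + 8261686838453901785108876517989371200 + 8167804033471471083005366557557673800 + 8076030954443701744994070304101969600 + 7986297277172105058938580634056392160 + 7898535768631752256093101725989838400 + 7812682118972711470700785402881253200 + 7728674784360101669940561903925540800 + 7646454839845632503239066564522077600 + 7565965841531467950573392179632371520 = 3691835092344109255246562280652279367381, so H_95 = 3691835092344109255246562280652279367381/718766754945489455304472257065075294400 (already in lowest terms) ≈ 5.13635. (The PNT-adjacent estimate ln(95) + γ ≈ 5.13109 matches within O(1/n).)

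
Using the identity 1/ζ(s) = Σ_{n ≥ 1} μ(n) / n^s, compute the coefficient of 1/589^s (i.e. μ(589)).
μ(589) = 1

Factor n = 589 = 19 · 31. μ(n) = 0 if any exponent ≥ 2 (not squarefree); otherwise μ(n) = (−1)^{ω(n)} where ω(n) is the number of distinct prime factors. Applying: μ(589) = 1.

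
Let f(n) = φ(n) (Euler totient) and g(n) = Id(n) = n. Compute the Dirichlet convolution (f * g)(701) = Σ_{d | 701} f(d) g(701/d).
(φ * Id)(701) = 1401

Divisors of 701: [1, 701]. For each d | 701:
  d = 1: φ(1) · Id(701/1) = 1 · 701 = 701
  d = 701: φ(701) · Id(701/701) = 700 · 1 = 700
Summing: (φ * Id)(701) = 701 + 700 = 1401.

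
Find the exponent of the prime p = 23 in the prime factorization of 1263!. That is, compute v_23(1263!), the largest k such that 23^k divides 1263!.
v_23(1263!) = 56

Legendre's formula: v_p(n!) = Σ_{k ≥ 1} ⌊n / p^k⌋. For p = 23, n = 1263, the terms are:
  ⌊1263/23^1⌋ = ⌊1263/23⌋ = 54
  ⌊1263/23^2⌋ = ⌊1263/529⌋ = 2
(the next term ⌊1263/23^3⌋ = 0, terminating the sum). Summing: v_23(1263!) = 54 + 2 = 56.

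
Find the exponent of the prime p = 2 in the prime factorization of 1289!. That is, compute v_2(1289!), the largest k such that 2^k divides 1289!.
v_2(1289!) = 1285

Legendre's formula: v_p(n!) = Σ_{k ≥ 1} ⌊n / p^k⌋. For p = 2, n = 1289, the terms are:
  ⌊1289/2^1⌋ = ⌊1289/2⌋ = 644
  ⌊1289/2^2⌋ = ⌊1289/4⌋ = 322
  ⌊1289/2^3⌋ = ⌊1289/8⌋ = 161
  ⌊1289/2^4⌋ = ⌊1289/16⌋ = 80
  ⌊1289/2^5⌋ = ⌊1289/32⌋ = 40
  ⌊1289/2^6⌋ = ⌊1289/64⌋ = 20
  ⌊1289/2^7⌋ = ⌊1289/128⌋ = 10
  ⌊1289/2^8⌋ = ⌊1289/256⌋ = 5
  ⌊1289/2^9⌋ = ⌊1289/512⌋ = 2
  ⌊1289/2^10⌋ = ⌊1289/1024⌋ = 1
(the next term ⌊1289/2^11⌋ = 0, terminating the sum). Summing: v_2(1289!) = 644 + 322 + 161 + 80 + 40 + 20 + 10 + 5 + 2 + 1 = 1285.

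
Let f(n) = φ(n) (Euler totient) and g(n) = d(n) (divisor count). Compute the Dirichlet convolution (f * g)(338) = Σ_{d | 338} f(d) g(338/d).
(φ * d)(338) = 549

Divisors of 338: [1, 2, 13, 26, 169, 338]. For each d | 338:
  d = 1: φ(1) · d(338/1) = 1 · 6 = 6
  d = 2: φ(2) · d(338/2) = 1 · 3 = 3
  d = 13: φ(13) · d(338/13) = 12 · 4 = 48
  d = 26: φ(26) · d(338/26) = 12 · 2 = 24
  d = 169: φ(169) · d(338/169) = 156 · 2 = 312
  d = 338: φ(338) · d(338/338) = 156 · 1 = 156
Summing: (φ * d)(338) = 6 + 3 + 48 + 24 + 312 + 156 = 549.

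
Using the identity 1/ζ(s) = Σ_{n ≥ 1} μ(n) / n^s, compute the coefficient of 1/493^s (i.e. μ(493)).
μ(493) = 1

Factor n = 493 = 17 · 29. μ(n) = 0 if any exponent ≥ 2 (not squarefree); otherwise μ(n) = (−1)^{ω(n)} where ω(n) is the number of distinct prime factors. Applying: μ(493) = 1.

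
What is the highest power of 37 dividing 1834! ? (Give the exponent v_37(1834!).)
v_37(1834!) = 50

Legendre's formula: v_p(n!) = Σ_{k ≥ 1} ⌊n / p^k⌋. For p = 37, n = 1834, the terms are:
  ⌊1834/37^1⌋ = ⌊1834/37⌋ = 49
  ⌊1834/37^2⌋ = ⌊1834/1369⌋ = 1
(the next term ⌊1834/37^3⌋ = 0, terminating the sum). Summing: v_37(1834!) = 49 + 1 = 50.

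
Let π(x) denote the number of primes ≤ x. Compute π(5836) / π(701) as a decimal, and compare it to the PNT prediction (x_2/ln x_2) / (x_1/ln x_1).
π(5836)/π(701) = 765/126 ≈ 6.0714;  PNT prediction ≈ 6.2906.

π(701) = 126 and π(5836) = 765, so π(5836)/π(701) ≈ 6.0714. The PNT-predicted ratio is (5836/ln(5836)) / (701/ln(701)) ≈ 6.2906. The two agree to within a few percent, as expected.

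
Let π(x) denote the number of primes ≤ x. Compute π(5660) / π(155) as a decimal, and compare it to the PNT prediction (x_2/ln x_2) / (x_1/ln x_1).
π(5660)/π(155) = 746/36 ≈ 20.7222;  PNT prediction ≈ 21.3126.

π(155) = 36 and π(5660) = 746, so π(5660)/π(155) ≈ 20.7222. The PNT-predicted ratio is (5660/ln(5660)) / (155/ln(155)) ≈ 21.3126. The two agree to within a few percent, as expected.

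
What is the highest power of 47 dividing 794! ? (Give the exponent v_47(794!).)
v_47(794!) = 16

Legendre's formula: v_p(n!) = Σ_{k ≥ 1} ⌊n / p^k⌋. For p = 47, n = 794, the terms are:
  ⌊794/47^1⌋ = ⌊794/47⌋ = 16
(the next term ⌊794/47^2⌋ = 0, terminating the sum). Summing: v_47(794!) = 16 = 16.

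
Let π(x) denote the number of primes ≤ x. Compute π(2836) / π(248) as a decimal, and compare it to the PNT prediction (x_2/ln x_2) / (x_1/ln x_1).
π(2836)/π(248) = 411/53 ≈ 7.7547;  PNT prediction ≈ 7.9305.

π(248) = 53 and π(2836) = 411, so π(2836)/π(248) ≈ 7.7547. The PNT-predicted ratio is (2836/ln(2836)) / (248/ln(248)) ≈ 7.9305. The two agree to within a few percent, as expected.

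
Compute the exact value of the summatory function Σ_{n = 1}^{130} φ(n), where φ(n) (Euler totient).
Σ_{n ≤ 130} φ(n) = 5154

Compute φ(n) for each 1 ≤ n ≤ 130: φ(1) = 1, φ(2) = 1, φ(3) = 2, φ(4) = 2, φ(5) = 4, φ(6) = 2, φ(7) = 6, φ(8) = 4, φ(9) = 6, φ(10) = 4, φ(11) = 10, φ(12) = 4, φ(13) = 12, φ(14) = 6, φ(15) = 8, φ(16) = 8, φ(17) = 16, φ(18) = 6, φ(19) = 18, φ(20) = 8, φ(21) = 12, φ(22) = 10, φ(23) = 22, φ(24) = 8, φ(25) = 20, φ(26) = 12, φ(27) = 18, φ(28) = 12, φ(29) = 28, φ(30) = 8, φ(31) = 30, φ(32) = 16, φ(33) = 20, φ(34) = 16, φ(35) = 24, φ(36) = 12, φ(37) = 36, φ(38) = 18, φ(39) = 24, φ(40) = 16, φ(41) = 40, φ(42) = 12, φ(43) = 42, φ(44) = 20, φ(45) = 24, φ(46) = 22, φ(47) = 46, φ(48) = 16, φ(49) = 42, φ(50) = 20, φ(51) = 32, φ(52) = 24, φ(53) = 52, φ(54) = 18, φ(55) = 40, φ(56) = 24, φ(57) = 36, φ(58) = 28, φ(59) = 58, φ(60) = 16, φ(61) = 60, φ(62) = 30, φ(63) = 36, φ(64) = 32, φ(65) = 48, φ(66) = 20, φ(67) = 66, φ(68) = 32, φ(69) = 44, φ(70) = 24, φ(71) = 70, φ(72) = 24, φ(73) = 72, φ(74) = 36, φ(75) = 40, φ(76) = 36, φ(77) = 60, φ(78) = 24, φ(79) = 78, φ(80) = 32, φ(81) = 54, φ(82) = 40, φ(83) = 82, φ(84) = 24, φ(85) = 64, φ(86) = 42, φ(87) = 56, φ(88) = 40, φ(89) = 88, φ(90) = 24, φ(91) = 72, φ(92) = 44, φ(93) = 60, φ(94) = 46, φ(95) = 72, φ(96) = 32, φ(97) = 96, φ(98) = 42, φ(99) = 60, φ(100) = 40, φ(101) = 100, φ(102) = 32, φ(103) = 102, φ(104) = 48, φ(105) = 48, φ(106) = 52, φ(107) = 106, φ(108) = 36, φ(109) = 108, φ(110) = 40, φ(111) = 72, φ(112) = 48, φ(113) = 112, φ(114) = 36, φ(115) = 88, φ(116) = 56, φ(117) = 72, φ(118) = 58, φ(119) = 96, φ(120) = 32, φ(121) = 110, φ(122) = 60, φ(123) = 80, φ(124) = 60, φ(125) = 100, φ(126) = 36, φ(127) = 126, φ(128) = 64, φ(129) = 84, φ(130) = 48. Summing all 130 values: 5154. (Average order: Σ_{n ≤ x} φ(n) ~ (3/π²) x². For x = 130, (3/π²)·130² ≈ 5136.98.)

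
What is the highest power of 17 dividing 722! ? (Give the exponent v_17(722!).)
v_17(722!) = 44

Legendre's formula: v_p(n!) = Σ_{k ≥ 1} ⌊n / p^k⌋. For p = 17, n = 722, the terms are:
  ⌊722/17^1⌋ = ⌊722/17⌋ = 42
  ⌊722/17^2⌋ = ⌊722/289⌋ = 2
(the next term ⌊722/17^3⌋ = 0, terminating the sum). Summing: v_17(722!) = 42 + 2 = 44.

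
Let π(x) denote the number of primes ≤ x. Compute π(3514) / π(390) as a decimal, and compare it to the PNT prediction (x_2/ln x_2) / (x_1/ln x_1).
π(3514)/π(390) = 490/77 ≈ 6.3636;  PNT prediction ≈ 6.5842.

π(390) = 77 and π(3514) = 490, so π(3514)/π(390) ≈ 6.3636. The PNT-predicted ratio is (3514/ln(3514)) / (390/ln(390)) ≈ 6.5842. The two agree to within a few percent, as expected.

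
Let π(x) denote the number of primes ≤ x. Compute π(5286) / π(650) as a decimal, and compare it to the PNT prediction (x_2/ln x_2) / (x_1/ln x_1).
π(5286)/π(650) = 701/118 ≈ 5.9407;  PNT prediction ≈ 6.1442.

π(650) = 118 and π(5286) = 701, so π(5286)/π(650) ≈ 5.9407. The PNT-predicted ratio is (5286/ln(5286)) / (650/ln(650)) ≈ 6.1442. The two agree to within a few percent, as expected.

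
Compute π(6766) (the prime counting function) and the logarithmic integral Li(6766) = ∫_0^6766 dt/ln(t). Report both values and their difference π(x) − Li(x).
π(6766) = 871;  Li(6766) ≈ 887.85;  π(x) − Li(x) ≈ -16.85.

Direct count of primes ≤ 6766 gives π(6766) = 871. Numerical evaluation of the logarithmic integral gives Li(6766) ≈ 887.85. The difference π(x) − Li(x) ≈ -16.85 is typically negative for small/moderate x (Li(x) overestimates), though Littlewood's theorem shows this sign changes infinitely often.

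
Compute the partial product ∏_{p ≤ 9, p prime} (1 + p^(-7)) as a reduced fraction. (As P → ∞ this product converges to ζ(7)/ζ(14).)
∏ = 31528037707363/31268898281250

The primes p ≤ 9 are [2, 3, 5, 7]. For each, (1 + 1/p^7) = (p^7 + 1)/p^7. Multiplying these fractions over p ∈ [2, 3, 5, 7] gives 31528037707363/31268898281250. (In the limit P → ∞ this tends to ζ(7)/ζ(14).)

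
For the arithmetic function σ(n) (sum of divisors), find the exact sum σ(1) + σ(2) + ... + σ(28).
Σ_{n ≤ 28} σ(n) = 660

Compute σ(n) for each 1 ≤ n ≤ 28: σ(1) = 1, σ(2) = 3, σ(3) = 4, σ(4) = 7, σ(5) = 6, σ(6) = 12, σ(7) = 8, σ(8) = 15, σ(9) = 13, σ(10) = 18, σ(11) = 12, σ(12) = 28, σ(13) = 14, σ(14) = 24, σ(15) = 24, σ(16) = 31, σ(17) = 18, σ(18) = 39, σ(19) = 20, σ(20) = 42, σ(21) = 32, σ(22) = 36, σ(23) = 24, σ(24) = 60, σ(25) = 31, σ(26) = 42, σ(27) = 40, σ(28) = 56. Summing all 28 values: 660. (Average order: Σ_{n ≤ x} σ(n) ~ (π²/12) x². For x = 28, (π²/12)·28² ≈ 644.81.)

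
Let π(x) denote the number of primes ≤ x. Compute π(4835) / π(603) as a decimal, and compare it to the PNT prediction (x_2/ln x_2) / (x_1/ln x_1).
π(4835)/π(603) = 650/110 ≈ 5.9091;  PNT prediction ≈ 6.0507.

π(603) = 110 and π(4835) = 650, so π(4835)/π(603) ≈ 5.9091. The PNT-predicted ratio is (4835/ln(4835)) / (603/ln(603)) ≈ 6.0507. The two agree to within a few percent, as expected.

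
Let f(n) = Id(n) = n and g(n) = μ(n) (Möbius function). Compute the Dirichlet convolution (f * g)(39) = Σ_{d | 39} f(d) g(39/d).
(Id * μ)(39) = 24

Divisors of 39: [1, 3, 13, 39]. For each d | 39:
  d = 1: Id(1) · μ(39/1) = 1 · 1 = 1
  d = 3: Id(3) · μ(39/3) = 3 · -1 = -3
  d = 13: Id(13) · μ(39/13) = 13 · -1 = -13
  d = 39: Id(39) · μ(39/39) = 39 · 1 = 39
Summing: (Id * μ)(39) = 1 + -3 + -13 + 39 = 24.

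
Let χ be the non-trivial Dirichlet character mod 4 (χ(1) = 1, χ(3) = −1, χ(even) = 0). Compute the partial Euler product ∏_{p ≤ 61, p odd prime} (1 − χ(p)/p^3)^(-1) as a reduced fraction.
∏ = 126115667482028600084463789626710364805572778792731/130156894276470431285217911893722225289762827141120

The odd primes p ≤ 61 are [3, 5, 7, 11, 13, 17, 19, 23, 29, 31, 37, 41, 43, 47, 53, 59, 61]. For each, χ(p) = 1 if p ≡ 1 mod 4, χ(p) = −1 if p ≡ 3 mod 4. Taking (1 − χ(p)/p^3)^(-1) = p^3/(p^3 − χ(p)): (1 − (-1)/3^3)^(-1) · (1 − (1)/5^3)^(-1) · (1 − (-1)/7^3)^(-1) · (1 − (-1)/11^3)^(-1) · (1 − (1)/13^3)^(-1) · (1 − (1)/17^3)^(-1) · (1 − (-1)/19^3)^(-1) · (1 − (-1)/23^3)^(-1) · (1 − (1)/29^3)^(-1) · (1 − (-1)/31^3)^(-1) · (1 − (1)/37^3)^(-1) · (1 − (1)/41^3)^(-1) · (1 − (-1)/43^3)^(-1) · (1 − (-1)/47^3)^(-1) · (1 − (1)/53^3)^(-1) · (1 − (-1)/59^3)^(-1) · (1 − (1)/61^3)^(-1) = 126115667482028600084463789626710364805572778792731/130156894276470431285217911893722225289762827141120.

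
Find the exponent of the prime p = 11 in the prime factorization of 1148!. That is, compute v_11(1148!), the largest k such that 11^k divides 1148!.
v_11(1148!) = 113

Legendre's formula: v_p(n!) = Σ_{k ≥ 1} ⌊n / p^k⌋. For p = 11, n = 1148, the terms are:
  ⌊1148/11^1⌋ = ⌊1148/11⌋ = 104
  ⌊1148/11^2⌋ = ⌊1148/121⌋ = 9
(the next term ⌊1148/11^3⌋ = 0, terminating the sum). Summing: v_11(1148!) = 104 + 9 = 113.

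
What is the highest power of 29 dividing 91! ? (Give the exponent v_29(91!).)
v_29(91!) = 3

Legendre's formula: v_p(n!) = Σ_{k ≥ 1} ⌊n / p^k⌋. For p = 29, n = 91, the terms are:
  ⌊91/29^1⌋ = ⌊91/29⌋ = 3
(the next term ⌊91/29^2⌋ = 0, terminating the sum). Summing: v_29(91!) = 3 = 3.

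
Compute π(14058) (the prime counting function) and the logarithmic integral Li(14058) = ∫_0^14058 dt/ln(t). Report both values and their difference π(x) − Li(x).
π(14058) = 1658;  Li(14058) ≈ 1678.33;  π(x) − Li(x) ≈ -20.33.

Direct count of primes ≤ 14058 gives π(14058) = 1658. Numerical evaluation of the logarithmic integral gives Li(14058) ≈ 1678.33. The difference π(x) − Li(x) ≈ -20.33 is typically negative for small/moderate x (Li(x) overestimates), though Littlewood's theorem shows this sign changes infinitely often.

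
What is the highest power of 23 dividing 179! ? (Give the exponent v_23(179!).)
v_23(179!) = 7

Legendre's formula: v_p(n!) = Σ_{k ≥ 1} ⌊n / p^k⌋. For p = 23, n = 179, the terms are:
  ⌊179/23^1⌋ = ⌊179/23⌋ = 7
(the next term ⌊179/23^2⌋ = 0, terminating the sum). Summing: v_23(179!) = 7 = 7.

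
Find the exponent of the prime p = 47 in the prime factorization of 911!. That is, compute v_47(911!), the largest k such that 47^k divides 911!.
v_47(911!) = 19

Legendre's formula: v_p(n!) = Σ_{k ≥ 1} ⌊n / p^k⌋. For p = 47, n = 911, the terms are:
  ⌊911/47^1⌋ = ⌊911/47⌋ = 19
(the next term ⌊911/47^2⌋ = 0, terminating the sum). Summing: v_47(911!) = 19 = 19.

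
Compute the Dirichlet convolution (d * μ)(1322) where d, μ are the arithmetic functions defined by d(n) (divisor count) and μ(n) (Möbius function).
(d * μ)(1322) = 1

Divisors of 1322: [1, 2, 661, 1322]. For each d | 1322:
  d = 1: d(1) · μ(1322/1) = 1 · 1 = 1
  d = 2: d(2) · μ(1322/2) = 2 · -1 = -2
  d = 661: d(661) · μ(1322/661) = 2 · -1 = -2
  d = 1322: d(1322) · μ(1322/1322) = 4 · 1 = 4
Summing: (d * μ)(1322) = 1 + -2 + -2 + 4 = 1.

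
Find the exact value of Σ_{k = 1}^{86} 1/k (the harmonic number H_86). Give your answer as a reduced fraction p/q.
H_86 = 3698356445237207772956045432953649519/734184632222154704090370027645633600

Direct summation: H_86 = 1 + 1/2 + ... + 1/86. The least common denominator is lcm(1, ..., 86) = 8076030954443701744994070304101969600; over this denominator the numerator is 8076030954443701744994070304101969600 + 4038015477221850872497035152050984800 + 2692010318147900581664690101367323200 + 2019007738610925436248517576025492400 + 1615206190888740348998814060820393920 + 1346005159073950290832345050683661600 + 1153718707777671677856295757728852800 + 1009503869305462718124258788012746200 + 897336772715966860554896700455774400 + 807603095444370174499407030410196960 + 734184632222154704090370027645633600 + 673002579536975145416172525341830800 + 621233150341823211153390023392459200 + 576859353888835838928147878864426400 + 538402063629580116332938020273464640 + 504751934652731359062129394006373100 + 475060644379041279117298253182468800 + 448668386357983430277448350227887200 + 425054260760194828683898437057998400 + 403801547722185087249703515205098480 + 384572902592557225952098585909617600 + 367092316111077352045185013822816800 + 351131780627987032391046534960955200 + 336501289768487572708086262670915400 + 323041238177748069799762812164078784 + 310616575170911605576695011696229600 + 299112257571988953518298900151924800 + 288429676944417919464073939432213200 + 278483826015300060172209320831102400 + 269201031814790058166469010136732320 + 260517127562700056290131300132321600 + 252375967326365679531064697003186550 + 244728210740718234696790009215211200 + 237530322189520639558649126591234400 + 230743741555534335571259151545770560 + 224334193178991715138724175113943600 + 218271106876856803918758656867620800 + 212527130380097414341949218528999200 + 207077716780607737051130007797486400 + 201900773861092543624851757602549240 + 196976364742529310853513909856145600 + 192286451296278612976049292954808800 + 187814673359155854534745821025627200 + 183546158055538676022592506911408400 + 179467354543193372110979340091154880 + 175565890313993516195523267480477600 + 171830445839227696702001495831956800 + 168250644884243786354043131335457700 + 164816958253953096836613679675550400 + 161520619088874034899881406082039392 + 158353548126347093039099417727489600 + 155308287585455802788347505848114800 + 152377942536673617830076798190603200 + 149556128785994476759149450075962400 + 146836926444430940818074005529126720 + 144214838472208959732036969716106600 + 141684753586731609561299479019332800 + 139241913007650030086104660415551200 + 136881880583791554999899496679694400 + 134600515907395029083234505068366160 + 132393950072847569590066726296753600 + 130258563781350028145065650066160800 + 128190967530852408650699528636539200 + 126187983663182839765532348501593275 + 124246630068364642230678004678491840 + 122364105370359117348395004607605600 + 120537775439458234999911497076148800 + 118765161094760319779324563295617200 + 117043926875995677463682178320318400 + 115371870777767167785629575772885280 + 113746914851319742887240426818337600 + 112167096589495857569362087556971800 + 110630561019776736232795483617835200 + 109135553438428401959379328433810400 + 107680412725916023266587604054692928 + 106263565190048707170974609264499600 + 104883518888879243441481432520804800 + 103538858390303868525565003898743200 + 102228239929667110696127472203822400 + 100950386930546271812425878801274620 + 99704085857329651172766300050641600 + 98488182371264655426756954928072800 + 97301577764381948734868316916891200 + 96143225648139306488024646477404400 + 95012128875808255823459650636493760 + 93907336679577927267372910512813600 = 40681920897609285502516499762490144709, so H_86 = 40681920897609285502516499762490144709/8076030954443701744994070304101969600; reducing by gcd(40681920897609285502516499762490144709, 8076030954443701744994070304101969600) = 11 gives 3698356445237207772956045432953649519/734184632222154704090370027645633600 ≈ 5.03737. (The PNT-adjacent estimate ln(86) + γ ≈ 5.03156 matches within O(1/n).)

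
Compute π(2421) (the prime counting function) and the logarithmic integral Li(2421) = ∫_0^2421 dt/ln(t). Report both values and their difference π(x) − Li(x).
π(2421) = 359;  Li(2421) ≈ 369.49;  π(x) − Li(x) ≈ -10.49.

Direct count of primes ≤ 2421 gives π(2421) = 359. Numerical evaluation of the logarithmic integral gives Li(2421) ≈ 369.49. The difference π(x) − Li(x) ≈ -10.49 is typically negative for small/moderate x (Li(x) overestimates), though Littlewood's theorem shows this sign changes infinitely often.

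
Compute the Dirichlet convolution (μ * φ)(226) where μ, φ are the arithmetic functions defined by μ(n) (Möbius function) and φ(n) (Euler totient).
(μ * φ)(226) = 0

Divisors of 226: [1, 2, 113, 226]. For each d | 226:
  d = 1: μ(1) · φ(226/1) = 1 · 112 = 112
  d = 2: μ(2) · φ(226/2) = -1 · 112 = -112
  d = 113: μ(113) · φ(226/113) = -1 · 1 = -1
  d = 226: μ(226) · φ(226/226) = 1 · 1 = 1
Summing: (μ * φ)(226) = 112 + -112 + -1 + 1 = 0.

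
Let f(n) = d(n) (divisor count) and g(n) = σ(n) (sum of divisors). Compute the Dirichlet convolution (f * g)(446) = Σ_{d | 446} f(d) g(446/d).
(d * σ)(446) = 1130

Divisors of 446: [1, 2, 223, 446]. For each d | 446:
  d = 1: d(1) · σ(446/1) = 1 · 672 = 672
  d = 2: d(2) · σ(446/2) = 2 · 224 = 448
  d = 223: d(223) · σ(446/223) = 2 · 3 = 6
  d = 446: d(446) · σ(446/446) = 4 · 1 = 4
Summing: (d * σ)(446) = 672 + 448 + 6 + 4 = 1130.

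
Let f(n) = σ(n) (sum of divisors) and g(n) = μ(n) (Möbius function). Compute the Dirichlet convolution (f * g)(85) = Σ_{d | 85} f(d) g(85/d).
(σ * μ)(85) = 85

Divisors of 85: [1, 5, 17, 85]. For each d | 85:
  d = 1: σ(1) · μ(85/1) = 1 · 1 = 1
  d = 5: σ(5) · μ(85/5) = 6 · -1 = -6
  d = 17: σ(17) · μ(85/17) = 18 · -1 = -18
  d = 85: σ(85) · μ(85/85) = 108 · 1 = 108
Summing: (σ * μ)(85) = 1 + -6 + -18 + 108 = 85.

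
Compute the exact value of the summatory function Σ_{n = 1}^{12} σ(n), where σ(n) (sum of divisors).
Σ_{n ≤ 12} σ(n) = 127

Compute σ(n) for each 1 ≤ n ≤ 12: σ(1) = 1, σ(2) = 3, σ(3) = 4, σ(4) = 7, σ(5) = 6, σ(6) = 12, σ(7) = 8, σ(8) = 15, σ(9) = 13, σ(10) = 18, σ(11) = 12, σ(12) = 28. Summing all 12 values: 127. (Average order: Σ_{n ≤ x} σ(n) ~ (π²/12) x². For x = 12, (π²/12)·12² ≈ 118.44.)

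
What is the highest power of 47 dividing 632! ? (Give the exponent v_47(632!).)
v_47(632!) = 13

Legendre's formula: v_p(n!) = Σ_{k ≥ 1} ⌊n / p^k⌋. For p = 47, n = 632, the terms are:
  ⌊632/47^1⌋ = ⌊632/47⌋ = 13
(the next term ⌊632/47^2⌋ = 0, terminating the sum). Summing: v_47(632!) = 13 = 13.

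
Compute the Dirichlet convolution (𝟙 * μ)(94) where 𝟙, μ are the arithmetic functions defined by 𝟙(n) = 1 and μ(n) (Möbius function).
(𝟙 * μ)(94) = 0

Divisors of 94: [1, 2, 47, 94]. For each d | 94:
  d = 1: 𝟙(1) · μ(94/1) = 1 · 1 = 1
  d = 2: 𝟙(2) · μ(94/2) = 1 · -1 = -1
  d = 47: 𝟙(47) · μ(94/47) = 1 · -1 = -1
  d = 94: 𝟙(94) · μ(94/94) = 1 · 1 = 1
Summing: (𝟙 * μ)(94) = 1 + -1 + -1 + 1 = 0.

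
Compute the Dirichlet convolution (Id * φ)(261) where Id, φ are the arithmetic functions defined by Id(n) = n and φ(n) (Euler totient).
(Id * φ)(261) = 1197

Divisors of 261: [1, 3, 9, 29, 87, 261]. For each d | 261:
  d = 1: Id(1) · φ(261/1) = 1 · 168 = 168
  d = 3: Id(3) · φ(261/3) = 3 · 56 = 168
  d = 9: Id(9) · φ(261/9) = 9 · 28 = 252
  d = 29: Id(29) · φ(261/29) = 29 · 6 = 174
  d = 87: Id(87) · φ(261/87) = 87 · 2 = 174
  d = 261: Id(261) · φ(261/261) = 261 · 1 = 261
Summing: (Id * φ)(261) = 168 + 168 + 252 + 174 + 174 + 261 = 1197.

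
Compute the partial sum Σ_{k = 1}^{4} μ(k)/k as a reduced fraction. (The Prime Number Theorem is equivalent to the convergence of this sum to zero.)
Σ μ(k)/k = 1/6

Values of μ(k) for 1 ≤ k ≤ 4: μ(1) = 1, μ(2) = -1, μ(3) = -1, with μ = 0 on non-squarefree integers. Summing μ(k)/k for k where μ(k) ≠ 0 gives 1/6 ≈ 0.1667. (PNT ⟺ this sum → 0 as n → ∞.)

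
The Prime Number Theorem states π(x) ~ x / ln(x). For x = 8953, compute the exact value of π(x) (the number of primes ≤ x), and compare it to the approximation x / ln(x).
π(8953) = 1113;  x/ln(x) ≈ 983.87;  relative error ≈ 11.60%.

Directly count primes up to 8953: π(8953) = 1113. The PNT approximation gives 8953/ln(8953) ≈ 8953/9.09974 ≈ 983.87. Relative error (π(x) − x/ln(x)) / π(x) ≈ 11.60%; the approximation is known to undercount slightly (Li(x) is a better estimate).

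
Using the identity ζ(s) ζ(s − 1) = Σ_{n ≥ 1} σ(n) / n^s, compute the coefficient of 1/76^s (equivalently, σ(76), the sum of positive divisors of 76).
σ(76) = 140

In the product (Σ m^0/m^s)(Σ k / k^s) = Σ (Σ_{d | n} d) / n^s, the coefficient of 1/n^s is σ(n) = Σ_{d | n} d. For n = 76, divisors are [1, 2, 4, 19, 38, 76]; summing: σ(76) = 140.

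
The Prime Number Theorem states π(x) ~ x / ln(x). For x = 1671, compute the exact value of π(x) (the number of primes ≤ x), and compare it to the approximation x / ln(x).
π(1671) = 263;  x/ln(x) ≈ 225.17;  relative error ≈ 14.39%.

Directly count primes up to 1671: π(1671) = 263. The PNT approximation gives 1671/ln(1671) ≈ 1671/7.42118 ≈ 225.17. Relative error (π(x) − x/ln(x)) / π(x) ≈ 14.39%; the approximation is known to undercount slightly (Li(x) is a better estimate).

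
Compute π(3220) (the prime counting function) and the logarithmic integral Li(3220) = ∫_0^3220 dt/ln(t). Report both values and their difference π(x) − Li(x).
π(3220) = 455;  Li(3220) ≈ 470.12;  π(x) − Li(x) ≈ -15.12.

Direct count of primes ≤ 3220 gives π(3220) = 455. Numerical evaluation of the logarithmic integral gives Li(3220) ≈ 470.12. The difference π(x) − Li(x) ≈ -15.12 is typically negative for small/moderate x (Li(x) overestimates), though Littlewood's theorem shows this sign changes infinitely often.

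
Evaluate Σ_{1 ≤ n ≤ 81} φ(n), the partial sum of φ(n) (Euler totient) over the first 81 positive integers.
Σ_{n ≤ 81} φ(n) = 2020

Compute φ(n) for each 1 ≤ n ≤ 81: φ(1) = 1, φ(2) = 1, φ(3) = 2, φ(4) = 2, φ(5) = 4, φ(6) = 2, φ(7) = 6, φ(8) = 4, φ(9) = 6, φ(10) = 4, φ(11) = 10, φ(12) = 4, φ(13) = 12, φ(14) = 6, φ(15) = 8, φ(16) = 8, φ(17) = 16, φ(18) = 6, φ(19) = 18, φ(20) = 8, φ(21) = 12, φ(22) = 10, φ(23) = 22, φ(24) = 8, φ(25) = 20, φ(26) = 12, φ(27) = 18, φ(28) = 12, φ(29) = 28, φ(30) = 8, φ(31) = 30, φ(32) = 16, φ(33) = 20, φ(34) = 16, φ(35) = 24, φ(36) = 12, φ(37) = 36, φ(38) = 18, φ(39) = 24, φ(40) = 16, φ(41) = 40, φ(42) = 12, φ(43) = 42, φ(44) = 20, φ(45) = 24, φ(46) = 22, φ(47) = 46, φ(48) = 16, φ(49) = 42, φ(50) = 20, φ(51) = 32, φ(52) = 24, φ(53) = 52, φ(54) = 18, φ(55) = 40, φ(56) = 24, φ(57) = 36, φ(58) = 28, φ(59) = 58, φ(60) = 16, φ(61) = 60, φ(62) = 30, φ(63) = 36, φ(64) = 32, φ(65) = 48, φ(66) = 20, φ(67) = 66, φ(68) = 32, φ(69) = 44, φ(70) = 24, φ(71) = 70, φ(72) = 24, φ(73) = 72, φ(74) = 36, φ(75) = 40, φ(76) = 36, φ(77) = 60, φ(78) = 24, φ(79) = 78, φ(80) = 32, φ(81) = 54. Summing all 81 values: 2020. (Average order: Σ_{n ≤ x} φ(n) ~ (3/π²) x². For x = 81, (3/π²)·81² ≈ 1994.30.)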